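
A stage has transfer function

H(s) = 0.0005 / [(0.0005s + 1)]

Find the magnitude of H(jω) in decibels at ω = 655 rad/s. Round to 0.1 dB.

-66.5 dB

At ω = 655 rad/s:
pole (1 + j655·0.0005) = 1 + j0.3275 → |·| ≈ 1.0523, ∠ ≈ 18.13°
|H| = 0.0005 · 1 / (1.0523) ≈ 0.00047515
Gain = 20 log₁₀(0.00047515) ≈ -66.46 dB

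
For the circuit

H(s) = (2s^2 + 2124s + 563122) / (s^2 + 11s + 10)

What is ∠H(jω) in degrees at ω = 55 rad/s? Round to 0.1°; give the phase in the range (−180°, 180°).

Substitute s = j55:
Numerator: 2(j55)^2 + 2124(j55) + 563122 = 557072 + j116820
Denominator: (j55)^2 + 11(j55) + 10 = -3015 + j605
|N| = √(557072² + 116820²) ≈ 5.6919e+05, ∠N ≈ 11.84°
|D| = √(3015² + 605²) ≈ 3075.1, ∠D ≈ 168.65°
∠H = 11.84° − 168.65° = -156.81°

-156.8°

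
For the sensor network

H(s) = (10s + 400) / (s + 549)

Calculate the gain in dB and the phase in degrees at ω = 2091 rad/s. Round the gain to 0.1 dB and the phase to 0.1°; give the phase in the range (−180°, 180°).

Substitute s = j2091:
Numerator: 10(j2091) + 400 = 400 + j20910
Denominator: (j2091) + 549 = 549 + j2091
|N| = √(400² + 20910²) ≈ 20914, ∠N ≈ 88.90°
|D| = √(549² + 2091²) ≈ 2161.9, ∠D ≈ 75.29°
|H| = 20914 / 2161.9 ≈ 9.6739
Gain = 20 log₁₀(9.6739) ≈ 19.71 dB
∠H = 88.90° − 75.29° = 13.61°

19.7 dB, 13.6°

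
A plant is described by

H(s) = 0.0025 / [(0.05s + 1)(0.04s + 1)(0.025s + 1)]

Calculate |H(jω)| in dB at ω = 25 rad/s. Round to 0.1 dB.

-60.6 dB

At ω = 25 rad/s:
pole (1 + j25·0.05) = 1 + j1.25 → |·| ≈ 1.6008, ∠ ≈ 51.34°
pole (1 + j25·0.04) = 1 + j1 → |·| ≈ 1.4142, ∠ ≈ 45.00°
pole (1 + j25·0.025) = 1 + j0.625 → |·| ≈ 1.1792, ∠ ≈ 32.01°
|H| = 0.0025 · 1 / (1.6008 · 1.4142 · 1.1792) ≈ 0.00093649
Gain = 20 log₁₀(0.00093649) ≈ -60.57 dB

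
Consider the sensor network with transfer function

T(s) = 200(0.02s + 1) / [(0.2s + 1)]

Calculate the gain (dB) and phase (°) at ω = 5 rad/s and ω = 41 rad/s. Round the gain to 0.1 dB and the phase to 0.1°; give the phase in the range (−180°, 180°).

ω = 5: 43.1 dB, -39.3°; ω = 41: 29.9 dB, -43.7°

At ω = 5 rad/s:
zero (1 + j5·0.02) = 1 + j0.1 → |·| ≈ 1.005, ∠ ≈ 5.71°
pole (1 + j5·0.2) = 1 + j1 → |·| ≈ 1.4142, ∠ ≈ 45.00°
|T| = 200 · 1.005 / (1.4142) ≈ 142.13
Gain = 20 log₁₀(142.13) ≈ 43.05 dB
∠T = (5.71°) − (45.00°) = -39.29°

At ω = 41 rad/s:
zero (1 + j41·0.02) = 1 + j0.82 → |·| ≈ 1.2932, ∠ ≈ 39.35°
pole (1 + j41·0.2) = 1 + j8.2 → |·| ≈ 8.2608, ∠ ≈ 83.05°
|T| = 200 · 1.2932 / (8.2608) ≈ 31.309
Gain = 20 log₁₀(31.309) ≈ 29.91 dB
∠T = (39.35°) − (83.05°) = -43.70°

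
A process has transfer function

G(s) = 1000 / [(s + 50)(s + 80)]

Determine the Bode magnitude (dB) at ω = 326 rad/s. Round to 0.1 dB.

-40.9 dB

At s = jω = j326:
pole (s+50): 50 + j326 → |·| = √(50²+326²) = √108776 ≈ 329.81, ∠ = arctan(326/50) ≈ 81.28°
pole (s+80): 80 + j326 → |·| = √(80²+326²) = √112676 ≈ 335.67, ∠ = arctan(326/80) ≈ 76.21°
|G| = 1000 / 1.1071e+05 ≈ 0.0090326
Gain = 20 log₁₀(0.0090326) ≈ -40.88 dB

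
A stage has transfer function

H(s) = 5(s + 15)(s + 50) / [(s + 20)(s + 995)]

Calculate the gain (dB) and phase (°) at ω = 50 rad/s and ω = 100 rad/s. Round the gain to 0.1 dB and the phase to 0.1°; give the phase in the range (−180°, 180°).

ω = 50: -9.3 dB, 47.2°; ω = 100: -5.1 dB, 60.5°

At s = jω = j50:
zero (s+15): 15 + j50 → |·| = √(15²+50²) = √2725 ≈ 52.202, ∠ = arctan(50/15) ≈ 73.30°
zero (s+50): 50 + j50 → |·| = √(50²+50²) = √5000 ≈ 70.711, ∠ = arctan(50/50) ≈ 45.00°
pole (s+20): 20 + j50 → |·| = √(20²+50²) = √2900 ≈ 53.852, ∠ = arctan(50/20) ≈ 68.20°
pole (s+995): 995 + j50 → |·| = √(995²+50²) = √992525 ≈ 996.26, ∠ = arctan(50/995) ≈ 2.88°
|H| = 5 · 3691.3 / 53651 ≈ 0.34401
Gain = 20 log₁₀(0.34401) ≈ -9.27 dB
∠H = 118.30° − 71.08° = 47.22°

At s = jω = j100:
zero (s+15): 15 + j100 → |·| = √(15²+100²) = √10225 ≈ 101.12, ∠ = arctan(100/15) ≈ 81.47°
zero (s+50): 50 + j100 → |·| = √(50²+100²) = √12500 ≈ 111.8, ∠ = arctan(100/50) ≈ 63.43°
pole (s+20): 20 + j100 → |·| = √(20²+100²) = √10400 ≈ 101.98, ∠ = arctan(100/20) ≈ 78.69°
pole (s+995): 995 + j100 → |·| = √(995²+100²) = √1000025 ≈ 1000, ∠ = arctan(100/995) ≈ 5.74°
|H| = 5 · 11305 / 1.0198e+05 ≈ 0.55428
Gain = 20 log₁₀(0.55428) ≈ -5.13 dB
∠H = 144.90° − 84.43° = 60.47°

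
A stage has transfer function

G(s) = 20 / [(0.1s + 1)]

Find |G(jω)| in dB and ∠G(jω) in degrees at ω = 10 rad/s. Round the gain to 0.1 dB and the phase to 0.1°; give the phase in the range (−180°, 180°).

At ω = 10 rad/s:
pole (1 + j10·0.1) = 1 + j1 → |·| ≈ 1.4142, ∠ ≈ 45.00°
|G| = 20 · 1 / (1.4142) ≈ 14.142
Gain = 20 log₁₀(14.142) ≈ 23.01 dB
∠G = (0°) − (45.00°) = -45.00°

23.0 dB, -45.0°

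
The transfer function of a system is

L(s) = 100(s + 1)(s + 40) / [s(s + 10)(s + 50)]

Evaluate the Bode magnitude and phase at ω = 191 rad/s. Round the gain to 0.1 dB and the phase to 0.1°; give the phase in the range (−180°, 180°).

-5.7 dB, -84.5°

At s = jω = j191:
zero (s+1): 1 + j191 → |·| = √(1²+191²) = √36482 ≈ 191, ∠ = arctan(191/1) ≈ 89.70°
zero (s+40): 40 + j191 → |·| = √(40²+191²) = √38081 ≈ 195.14, ∠ = arctan(191/40) ≈ 78.17°
pole (s+10): 10 + j191 → |·| = √(10²+191²) = √36581 ≈ 191.26, ∠ = arctan(191/10) ≈ 87.00°
pole (s+50): 50 + j191 → |·| = √(50²+191²) = √38981 ≈ 197.44, ∠ = arctan(191/50) ≈ 75.33°
pole at origin: |s| = 191, ∠ = 90.00° (in denominator)
|L| = 100 · 37272 / 7.2126e+06 ≈ 0.51676
Gain = 20 log₁₀(0.51676) ≈ -5.73 dB
∠L = 167.87° − 252.33° = -84.46°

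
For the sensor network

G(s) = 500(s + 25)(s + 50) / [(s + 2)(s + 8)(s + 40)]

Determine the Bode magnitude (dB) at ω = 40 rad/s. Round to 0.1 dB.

24.3 dB

At s = jω = j40:
zero (s+25): 25 + j40 → |·| = √(25²+40²) = √2225 ≈ 47.17, ∠ = arctan(40/25) ≈ 57.99°
zero (s+50): 50 + j40 → |·| = √(50²+40²) = √4100 ≈ 64.031, ∠ = arctan(40/50) ≈ 38.66°
pole (s+2): 2 + j40 → |·| = √(2²+40²) = √1604 ≈ 40.05, ∠ = arctan(40/2) ≈ 87.14°
pole (s+8): 8 + j40 → |·| = √(8²+40²) = √1664 ≈ 40.792, ∠ = arctan(40/8) ≈ 78.69°
pole (s+40): 40 + j40 → |·| = √(40²+40²) = √3200 ≈ 56.569, ∠ = arctan(40/40) ≈ 45.00°
|G| = 500 · 3020.3 / 92418 ≈ 16.34
Gain = 20 log₁₀(16.34) ≈ 24.27 dB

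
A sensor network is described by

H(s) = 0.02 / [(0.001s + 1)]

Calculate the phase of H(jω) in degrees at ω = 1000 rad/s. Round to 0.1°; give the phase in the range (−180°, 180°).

At ω = 1000 rad/s:
pole (1 + j1000·0.001) = 1 + j1 → |·| ≈ 1.4142, ∠ ≈ 45.00°
∠H = (0°) − (45.00°) = -45.00°

-45.0°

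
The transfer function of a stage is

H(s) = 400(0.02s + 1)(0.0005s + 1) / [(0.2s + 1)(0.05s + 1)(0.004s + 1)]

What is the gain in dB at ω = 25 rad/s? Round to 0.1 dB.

34.7 dB

At ω = 25 rad/s:
zero (1 + j25·0.02) = 1 + j0.5 → |·| ≈ 1.118, ∠ ≈ 26.57°
zero (1 + j25·0.0005) = 1 + j0.0125 → |·| ≈ 1.0001, ∠ ≈ 0.72°
pole (1 + j25·0.2) = 1 + j5 → |·| ≈ 5.099, ∠ ≈ 78.69°
pole (1 + j25·0.05) = 1 + j1.25 → |·| ≈ 1.6008, ∠ ≈ 51.34°
pole (1 + j25·0.004) = 1 + j0.1 → |·| ≈ 1.005, ∠ ≈ 5.71°
|H| = 400 · 1.118 · 1.0001 / (5.099 · 1.6008 · 1.005) ≈ 54.52
Gain = 20 log₁₀(54.52) ≈ 34.73 dB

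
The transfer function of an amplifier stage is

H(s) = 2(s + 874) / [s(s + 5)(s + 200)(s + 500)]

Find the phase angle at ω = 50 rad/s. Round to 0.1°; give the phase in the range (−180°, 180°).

At s = jω = j50:
zero (s+874): 874 + j50 → |·| = √(874²+50²) = √766376 ≈ 875.43, ∠ = arctan(50/874) ≈ 3.27°
pole (s+5): 5 + j50 → |·| = √(5²+50²) = √2525 ≈ 50.249, ∠ = arctan(50/5) ≈ 84.29°
pole (s+200): 200 + j50 → |·| = √(200²+50²) = √42500 ≈ 206.16, ∠ = arctan(50/200) ≈ 14.04°
pole (s+500): 500 + j50 → |·| = √(500²+50²) = √252500 ≈ 502.49, ∠ = arctan(50/500) ≈ 5.71°
pole at origin: |s| = 50, ∠ = 90.00° (in denominator)
∠H = 3.27° − 194.04° = -190.77° ≡ 169.23° (principal value)

169.2°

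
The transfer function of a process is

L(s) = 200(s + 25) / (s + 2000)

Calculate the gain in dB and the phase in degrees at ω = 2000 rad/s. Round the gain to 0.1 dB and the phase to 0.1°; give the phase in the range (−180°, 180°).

At s = jω = j2000:
zero (s+25): 25 + j2000 → |·| = √(25²+2000²) = √4000625 ≈ 2000.2, ∠ = arctan(2000/25) ≈ 89.28°
pole (s+2000): 2000 + j2000 → |·| = √(2000²+2000²) = √8000000 ≈ 2828.4, ∠ = arctan(2000/2000) ≈ 45.00°
|L| = 200 · 2000.2 / 2828.4 ≈ 141.44
Gain = 20 log₁₀(141.44) ≈ 43.01 dB
∠L = 89.28° − 45.00° = 44.28°

43.0 dB, 44.3°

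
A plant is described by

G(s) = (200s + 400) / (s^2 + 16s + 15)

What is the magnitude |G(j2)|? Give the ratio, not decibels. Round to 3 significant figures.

16.7

Substitute s = j2:
Numerator: 200(j2) + 400 = 400 + j400
Denominator: (j2)^2 + 16(j2) + 15 = 11 + j32
|N| = √(400² + 400²) ≈ 565.69, ∠N ≈ 45.00°
|D| = √(11² + 32²) ≈ 33.838, ∠D ≈ 71.03°
|G| = 565.69 / 33.838 ≈ 16.718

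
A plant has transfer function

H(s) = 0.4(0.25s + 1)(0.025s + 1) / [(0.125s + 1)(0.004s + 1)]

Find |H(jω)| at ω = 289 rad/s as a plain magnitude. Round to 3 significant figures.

3.82

At ω = 289 rad/s:
zero (1 + j289·0.25) = 1 + j72.25 → |·| ≈ 72.257, ∠ ≈ 89.21°
zero (1 + j289·0.025) = 1 + j7.225 → |·| ≈ 7.2939, ∠ ≈ 82.12°
pole (1 + j289·0.125) = 1 + j36.125 → |·| ≈ 36.139, ∠ ≈ 88.41°
pole (1 + j289·0.004) = 1 + j1.156 → |·| ≈ 1.5285, ∠ ≈ 49.14°
|H| = 0.4 · 72.257 · 7.2939 / (36.139 · 1.5285) ≈ 3.8164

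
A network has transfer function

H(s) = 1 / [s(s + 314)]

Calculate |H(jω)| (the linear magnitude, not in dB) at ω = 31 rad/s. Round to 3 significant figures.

At s = jω = j31:
pole (s+314): 314 + j31 → |·| = √(314²+31²) = √99557 ≈ 315.53, ∠ = arctan(31/314) ≈ 5.64°
pole at origin: |s| = 31, ∠ = 90.00° (in denominator)
|H| = 1 / 9781.4 ≈ 0.00010223

0.000102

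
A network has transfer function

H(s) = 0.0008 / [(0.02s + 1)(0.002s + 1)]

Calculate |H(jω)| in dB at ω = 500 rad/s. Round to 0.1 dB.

At ω = 500 rad/s:
pole (1 + j500·0.02) = 1 + j10 → |·| ≈ 10.05, ∠ ≈ 84.29°
pole (1 + j500·0.002) = 1 + j1 → |·| ≈ 1.4142, ∠ ≈ 45.00°
|H| = 0.0008 · 1 / (10.05 · 1.4142) ≈ 5.6288e-05
Gain = 20 log₁₀(5.6288e-05) ≈ -84.99 dB

-85.0 dB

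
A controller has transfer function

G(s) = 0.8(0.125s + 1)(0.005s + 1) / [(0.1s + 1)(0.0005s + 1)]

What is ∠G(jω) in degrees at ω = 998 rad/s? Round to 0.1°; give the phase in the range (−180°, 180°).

At ω = 998 rad/s:
zero (1 + j998·0.125) = 1 + j124.75 → |·| ≈ 124.75, ∠ ≈ 89.54°
zero (1 + j998·0.005) = 1 + j4.99 → |·| ≈ 5.0892, ∠ ≈ 78.67°
pole (1 + j998·0.1) = 1 + j99.8 → |·| ≈ 99.805, ∠ ≈ 89.43°
pole (1 + j998·0.0005) = 1 + j0.499 → |·| ≈ 1.1176, ∠ ≈ 26.52°
∠G = (89.54° + 78.67°) − (89.43° + 26.52°) = 52.26°

52.3°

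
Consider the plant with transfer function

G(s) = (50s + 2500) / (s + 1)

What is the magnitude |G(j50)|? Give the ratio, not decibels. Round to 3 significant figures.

Substitute s = j50:
Numerator: 50(j50) + 2500 = 2500 + j2500
Denominator: (j50) + 1 = 1 + j50
|N| = √(2500² + 2500²) ≈ 3535.5, ∠N ≈ 45.00°
|D| = √(1² + 50²) ≈ 50.01, ∠D ≈ 88.85°
|G| = 3535.5 / 50.01 ≈ 70.696

70.7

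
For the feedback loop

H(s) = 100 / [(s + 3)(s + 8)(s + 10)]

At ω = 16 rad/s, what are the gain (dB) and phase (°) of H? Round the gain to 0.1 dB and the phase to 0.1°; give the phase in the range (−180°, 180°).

At s = jω = j16:
pole (s+3): 3 + j16 → |·| = √(3²+16²) = √265 ≈ 16.279, ∠ = arctan(16/3) ≈ 79.38°
pole (s+8): 8 + j16 → |·| = √(8²+16²) = √320 ≈ 17.889, ∠ = arctan(16/8) ≈ 63.43°
pole (s+10): 10 + j16 → |·| = √(10²+16²) = √356 ≈ 18.868, ∠ = arctan(16/10) ≈ 57.99°
|H| = 100 / 5494.6 ≈ 0.0182
Gain = 20 log₁₀(0.0182) ≈ -34.80 dB
∠H = 0.00° − 200.80° = -200.80° ≡ 159.20° (principal value)

-34.8 dB, 159.2°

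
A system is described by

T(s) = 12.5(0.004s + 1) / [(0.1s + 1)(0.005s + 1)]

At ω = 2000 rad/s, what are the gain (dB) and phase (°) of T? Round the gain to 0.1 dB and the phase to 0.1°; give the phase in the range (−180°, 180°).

-26.0 dB, -91.1°

At ω = 2000 rad/s:
zero (1 + j2000·0.004) = 1 + j8 → |·| ≈ 8.0623, ∠ ≈ 82.87°
pole (1 + j2000·0.1) = 1 + j200 → |·| ≈ 200, ∠ ≈ 89.71°
pole (1 + j2000·0.005) = 1 + j10 → |·| ≈ 10.05, ∠ ≈ 84.29°
|T| = 12.5 · 8.0623 / (200 · 10.05) ≈ 0.050139
Gain = 20 log₁₀(0.050139) ≈ -26.00 dB
∠T = (82.87°) − (89.71° + 84.29°) = -91.13°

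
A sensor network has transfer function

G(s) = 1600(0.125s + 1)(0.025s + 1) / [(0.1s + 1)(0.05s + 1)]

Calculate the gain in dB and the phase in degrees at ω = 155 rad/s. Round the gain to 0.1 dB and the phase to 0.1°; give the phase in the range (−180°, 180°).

At ω = 155 rad/s:
zero (1 + j155·0.125) = 1 + j19.375 → |·| ≈ 19.401, ∠ ≈ 87.05°
zero (1 + j155·0.025) = 1 + j3.875 → |·| ≈ 4.002, ∠ ≈ 75.53°
pole (1 + j155·0.1) = 1 + j15.5 → |·| ≈ 15.532, ∠ ≈ 86.31°
pole (1 + j155·0.05) = 1 + j7.75 → |·| ≈ 7.8142, ∠ ≈ 82.65°
|G| = 1600 · 19.401 · 4.002 / (15.532 · 7.8142) ≈ 1023.6
Gain = 20 log₁₀(1023.6) ≈ 60.20 dB
∠G = (87.05° + 75.53°) − (86.31° + 82.65°) = -6.38°

60.2 dB, -6.4°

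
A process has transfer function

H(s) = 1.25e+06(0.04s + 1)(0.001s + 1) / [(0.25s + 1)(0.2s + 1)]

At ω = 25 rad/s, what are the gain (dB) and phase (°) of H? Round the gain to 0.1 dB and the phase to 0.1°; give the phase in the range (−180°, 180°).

94.8 dB, -113.2°

At ω = 25 rad/s:
zero (1 + j25·0.04) = 1 + j1 → |·| ≈ 1.4142, ∠ ≈ 45.00°
zero (1 + j25·0.001) = 1 + j0.025 → |·| ≈ 1.0003, ∠ ≈ 1.43°
pole (1 + j25·0.25) = 1 + j6.25 → |·| ≈ 6.3295, ∠ ≈ 80.91°
pole (1 + j25·0.2) = 1 + j5 → |·| ≈ 5.099, ∠ ≈ 78.69°
|H| = 1.25e+06 · 1.4142 · 1.0003 / (6.3295 · 5.099) ≈ 54789
Gain = 20 log₁₀(54789) ≈ 94.77 dB
∠H = (45.00° + 1.43°) − (80.91° + 78.69°) = -113.17°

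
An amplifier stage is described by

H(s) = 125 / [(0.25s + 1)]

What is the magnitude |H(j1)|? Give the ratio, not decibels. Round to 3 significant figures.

At ω = 1 rad/s:
pole (1 + j1·0.25) = 1 + j0.25 → |·| ≈ 1.0308, ∠ ≈ 14.04°
|H| = 125 · 1 / (1.0308) ≈ 121.27

121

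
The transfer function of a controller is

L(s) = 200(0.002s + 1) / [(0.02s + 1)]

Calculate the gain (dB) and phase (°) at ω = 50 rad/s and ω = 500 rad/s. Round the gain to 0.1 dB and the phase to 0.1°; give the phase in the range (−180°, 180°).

At ω = 50 rad/s:
zero (1 + j50·0.002) = 1 + j0.1 → |·| ≈ 1.005, ∠ ≈ 5.71°
pole (1 + j50·0.02) = 1 + j1 → |·| ≈ 1.4142, ∠ ≈ 45.00°
|L| = 200 · 1.005 / (1.4142) ≈ 142.13
Gain = 20 log₁₀(142.13) ≈ 43.05 dB
∠L = (5.71°) − (45.00°) = -39.29°

At ω = 500 rad/s:
zero (1 + j500·0.002) = 1 + j1 → |·| ≈ 1.4142, ∠ ≈ 45.00°
pole (1 + j500·0.02) = 1 + j10 → |·| ≈ 10.05, ∠ ≈ 84.29°
|L| = 200 · 1.4142 / (10.05) ≈ 28.143
Gain = 20 log₁₀(28.143) ≈ 28.99 dB
∠L = (45.00°) − (84.29°) = -39.29°

ω = 50: 43.1 dB, -39.3°; ω = 500: 29.0 dB, -39.3°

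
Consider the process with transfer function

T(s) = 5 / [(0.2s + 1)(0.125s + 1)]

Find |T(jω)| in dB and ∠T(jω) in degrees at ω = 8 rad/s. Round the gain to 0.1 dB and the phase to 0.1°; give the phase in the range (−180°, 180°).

At ω = 8 rad/s:
pole (1 + j8·0.2) = 1 + j1.6 → |·| ≈ 1.8868, ∠ ≈ 57.99°
pole (1 + j8·0.125) = 1 + j1 → |·| ≈ 1.4142, ∠ ≈ 45.00°
|T| = 5 · 1 / (1.8868 · 1.4142) ≈ 1.8738
Gain = 20 log₁₀(1.8738) ≈ 5.45 dB
∠T = (0°) − (57.99° + 45.00°) = -102.99°

5.5 dB, -103.0°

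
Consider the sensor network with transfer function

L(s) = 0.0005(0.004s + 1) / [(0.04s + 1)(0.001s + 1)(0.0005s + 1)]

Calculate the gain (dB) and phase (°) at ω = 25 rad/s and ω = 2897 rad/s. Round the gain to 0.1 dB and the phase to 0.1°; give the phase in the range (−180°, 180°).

ω = 25: -69.0 dB, -41.4°; ω = 2897: -100.6 dB, -130.8°

At ω = 25 rad/s:
zero (1 + j25·0.004) = 1 + j0.1 → |·| ≈ 1.005, ∠ ≈ 5.71°
pole (1 + j25·0.04) = 1 + j1 → |·| ≈ 1.4142, ∠ ≈ 45.00°
pole (1 + j25·0.001) = 1 + j0.025 → |·| ≈ 1.0003, ∠ ≈ 1.43°
pole (1 + j25·0.0005) = 1 + j0.0125 → |·| ≈ 1.0001, ∠ ≈ 0.72°
|L| = 0.0005 · 1.005 / (1.4142 · 1.0003 · 1.0001) ≈ 0.00035518
Gain = 20 log₁₀(0.00035518) ≈ -68.99 dB
∠L = (5.71°) − (45.00° + 1.43° + 0.72°) = -41.44°

At ω = 2897 rad/s:
zero (1 + j2897·0.004) = 1 + j11.588 → |·| ≈ 11.631, ∠ ≈ 85.07°
pole (1 + j2897·0.04) = 1 + j115.88 → |·| ≈ 115.88, ∠ ≈ 89.51°
pole (1 + j2897·0.001) = 1 + j2.897 → |·| ≈ 3.0647, ∠ ≈ 70.96°
pole (1 + j2897·0.0005) = 1 + j1.4485 → |·| ≈ 1.7602, ∠ ≈ 55.38°
|L| = 0.0005 · 11.631 / (115.88 · 3.0647 · 1.7602) ≈ 9.3031e-06
Gain = 20 log₁₀(9.3031e-06) ≈ -100.63 dB
∠L = (85.07°) − (89.51° + 70.96° + 55.38°) = -130.78°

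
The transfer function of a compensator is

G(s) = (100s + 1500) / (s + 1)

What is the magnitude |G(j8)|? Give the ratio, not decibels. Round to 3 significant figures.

Substitute s = j8:
Numerator: 100(j8) + 1500 = 1500 + j800
Denominator: (j8) + 1 = 1 + j8
|N| = √(1500² + 800²) ≈ 1700, ∠N ≈ 28.07°
|D| = √(1² + 8²) ≈ 8.0623, ∠D ≈ 82.87°
|G| = 1700 / 8.0623 ≈ 210.86

211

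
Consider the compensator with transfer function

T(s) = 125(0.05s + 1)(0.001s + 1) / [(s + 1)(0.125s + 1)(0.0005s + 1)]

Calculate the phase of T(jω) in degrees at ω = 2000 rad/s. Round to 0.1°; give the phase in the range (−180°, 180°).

-71.9°

At ω = 2000 rad/s:
zero (1 + j2000·0.05) = 1 + j100 → |·| ≈ 100, ∠ ≈ 89.43°
zero (1 + j2000·0.001) = 1 + j2 → |·| ≈ 2.2361, ∠ ≈ 63.43°
pole (1 + j2000·1) = 1 + j2000 → |·| ≈ 2000, ∠ ≈ 89.97°
pole (1 + j2000·0.125) = 1 + j250 → |·| ≈ 250, ∠ ≈ 89.77°
pole (1 + j2000·0.0005) = 1 + j1 → |·| ≈ 1.4142, ∠ ≈ 45.00°
∠T = (89.43° + 63.43°) − (89.97° + 89.77° + 45.00°) = -71.88°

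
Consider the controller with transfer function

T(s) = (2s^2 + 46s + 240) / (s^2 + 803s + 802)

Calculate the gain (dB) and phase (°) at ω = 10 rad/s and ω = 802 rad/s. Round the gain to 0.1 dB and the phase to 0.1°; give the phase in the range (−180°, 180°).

ω = 10: -24.8 dB, 0.0°; ω = 802: 3.0 dB, 43.4°

Substitute s = j10:
Numerator: 2(j10)^2 + 46(j10) + 240 = 40 + j460
Denominator: (j10)^2 + 803(j10) + 802 = 702 + j8030
|N| = √(40² + 460²) ≈ 461.74, ∠N ≈ 85.03°
|D| = √(702² + 8030²) ≈ 8060.6, ∠D ≈ 85.00°
|T| = 461.74 / 8060.6 ≈ 0.057284
Gain = 20 log₁₀(0.057284) ≈ -24.84 dB
∠T = 85.03° − 85.00° = 0.03°

Substitute s = j802:
Numerator: 2(j802)^2 + 46(j802) + 240 = -1286168 + j36892
Denominator: (j802)^2 + 803(j802) + 802 = -642402 + j644006
|N| = √(1286168² + 36892²) ≈ 1.2867e+06, ∠N ≈ 178.36°
|D| = √(642402² + 644006²) ≈ 9.0963e+05, ∠D ≈ 134.93°
|T| = 1.2867e+06 / 9.0963e+05 ≈ 1.4145
Gain = 20 log₁₀(1.4145) ≈ 3.01 dB
∠T = 178.36° − 134.93° = 43.43°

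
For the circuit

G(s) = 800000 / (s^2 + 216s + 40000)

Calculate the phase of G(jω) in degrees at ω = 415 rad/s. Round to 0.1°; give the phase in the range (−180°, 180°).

At s = jω = j415:
quadratic: (j415)² + 216·j415 + 40000 = -132225 + j89640 → |·| ≈ 1.5975e+05, ∠ ≈ 145.87°
∠G = 0.00° − 145.87° = -145.87°

-145.9°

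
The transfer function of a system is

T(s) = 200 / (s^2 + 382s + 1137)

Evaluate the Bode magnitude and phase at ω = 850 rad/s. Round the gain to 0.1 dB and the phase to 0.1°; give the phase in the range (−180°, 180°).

Substitute s = j850:
Numerator: 200 = 200 + j0
Denominator: (j850)^2 + 382(j850) + 1137 = -721363 + j324700
|N| = √(200² + 0²) ≈ 200, ∠N ≈ 0.00°
|D| = √(721363² + 324700²) ≈ 7.9107e+05, ∠D ≈ 155.77°
|T| = 200 / 7.9107e+05 ≈ 0.00025282
Gain = 20 log₁₀(0.00025282) ≈ -71.94 dB
∠T = 0.00° − 155.77° = -155.77°

-71.9 dB, -155.8°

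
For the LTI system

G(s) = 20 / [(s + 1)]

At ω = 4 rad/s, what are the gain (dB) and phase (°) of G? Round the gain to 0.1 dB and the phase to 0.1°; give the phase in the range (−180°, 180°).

13.7 dB, -76.0°

At ω = 4 rad/s:
pole (1 + j4·1) = 1 + j4 → |·| ≈ 4.1231, ∠ ≈ 75.96°
|G| = 20 · 1 / (4.1231) ≈ 4.8507
Gain = 20 log₁₀(4.8507) ≈ 13.72 dB
∠G = (0°) − (75.96°) = -75.96°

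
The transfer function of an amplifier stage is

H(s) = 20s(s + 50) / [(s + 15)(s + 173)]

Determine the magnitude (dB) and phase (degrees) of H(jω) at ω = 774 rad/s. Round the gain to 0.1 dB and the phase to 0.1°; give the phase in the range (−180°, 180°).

25.8 dB, 10.0°

At s = jω = j774:
zero (s+50): 50 + j774 → |·| = √(50²+774²) = √601576 ≈ 775.61, ∠ = arctan(774/50) ≈ 86.30°
zero at origin: s = j774 → |·| = 774, ∠ = 90.00°
pole (s+15): 15 + j774 → |·| = √(15²+774²) = √599301 ≈ 774.15, ∠ = arctan(774/15) ≈ 88.89°
pole (s+173): 173 + j774 → |·| = √(173²+774²) = √629005 ≈ 793.1, ∠ = arctan(774/173) ≈ 77.40°
|H| = 20 · 6.0032e+05 / 6.1398e+05 ≈ 19.555
Gain = 20 log₁₀(19.555) ≈ 25.83 dB
∠H = 176.30° − 166.29° = 10.01°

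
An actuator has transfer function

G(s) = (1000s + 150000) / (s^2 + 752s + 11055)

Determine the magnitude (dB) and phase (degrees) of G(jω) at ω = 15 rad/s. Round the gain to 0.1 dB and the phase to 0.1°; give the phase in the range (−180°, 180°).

Substitute s = j15:
Numerator: 1000(j15) + 150000 = 150000 + j15000
Denominator: (j15)^2 + 752(j15) + 11055 = 10830 + j11280
|N| = √(150000² + 15000²) ≈ 1.5075e+05, ∠N ≈ 5.71°
|D| = √(10830² + 11280²) ≈ 15637, ∠D ≈ 46.17°
|G| = 1.5075e+05 / 15637 ≈ 9.6406
Gain = 20 log₁₀(9.6406) ≈ 19.68 dB
∠G = 5.71° − 46.17° = -40.46°

19.7 dB, -40.5°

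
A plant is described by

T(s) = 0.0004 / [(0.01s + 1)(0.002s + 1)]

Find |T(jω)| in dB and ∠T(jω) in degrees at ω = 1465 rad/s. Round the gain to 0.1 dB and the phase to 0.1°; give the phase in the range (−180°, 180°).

At ω = 1465 rad/s:
pole (1 + j1465·0.01) = 1 + j14.65 → |·| ≈ 14.684, ∠ ≈ 86.10°
pole (1 + j1465·0.002) = 1 + j2.93 → |·| ≈ 3.0959, ∠ ≈ 71.16°
|T| = 0.0004 · 1 / (14.684 · 3.0959) ≈ 8.7989e-06
Gain = 20 log₁₀(8.7989e-06) ≈ -101.11 dB
∠T = (0°) − (86.10° + 71.16°) = -157.26°

-101.1 dB, -157.3°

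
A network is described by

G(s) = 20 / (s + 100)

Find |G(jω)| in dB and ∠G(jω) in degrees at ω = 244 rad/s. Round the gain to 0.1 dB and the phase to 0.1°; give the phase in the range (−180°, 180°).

At s = jω = j244:
pole (s+100): 100 + j244 → |·| = √(100²+244²) = √69536 ≈ 263.7, ∠ = arctan(244/100) ≈ 67.71°
|G| = 20 / 263.7 ≈ 0.075844
Gain = 20 log₁₀(0.075844) ≈ -22.40 dB
∠G = 0.00° − 67.71° = -67.71°

-22.4 dB, -67.7°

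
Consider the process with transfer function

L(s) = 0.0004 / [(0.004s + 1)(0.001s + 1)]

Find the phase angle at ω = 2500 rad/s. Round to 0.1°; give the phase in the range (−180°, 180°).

-152.5°

At ω = 2500 rad/s:
pole (1 + j2500·0.004) = 1 + j10 → |·| ≈ 10.05, ∠ ≈ 84.29°
pole (1 + j2500·0.001) = 1 + j2.5 → |·| ≈ 2.6926, ∠ ≈ 68.20°
∠L = (0°) − (84.29° + 68.20°) = -152.49°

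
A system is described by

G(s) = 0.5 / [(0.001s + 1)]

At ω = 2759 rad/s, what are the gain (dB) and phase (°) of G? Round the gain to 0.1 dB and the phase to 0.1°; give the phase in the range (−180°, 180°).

At ω = 2759 rad/s:
pole (1 + j2759·0.001) = 1 + j2.759 → |·| ≈ 2.9346, ∠ ≈ 70.08°
|G| = 0.5 · 1 / (2.9346) ≈ 0.17038
Gain = 20 log₁₀(0.17038) ≈ -15.37 dB
∠G = (0°) − (70.08°) = -70.08°

-15.4 dB, -70.1°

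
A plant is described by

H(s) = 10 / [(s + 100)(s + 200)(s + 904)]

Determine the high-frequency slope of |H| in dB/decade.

Each pole contributes −20 dB/decade at high frequency; each zero contributes +20 dB/decade.
Net: 0 zero(s) − 3 pole(s) → -60 dB/decade.

-60 dB/decade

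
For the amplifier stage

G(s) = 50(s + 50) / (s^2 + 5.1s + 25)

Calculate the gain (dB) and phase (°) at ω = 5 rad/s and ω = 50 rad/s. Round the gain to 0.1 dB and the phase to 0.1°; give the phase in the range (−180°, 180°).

At s = jω = j5:
zero (s+50): 50 + j5 → |·| = √(50²+5²) = √2525 ≈ 50.249, ∠ = arctan(5/50) ≈ 5.71°
quadratic: (j5)² + 5.1·j5 + 25 = 0 + j25.5 → |·| ≈ 25.5, ∠ ≈ 90.00°
|G| = 50 · 50.249 / 25.5 ≈ 98.527
Gain = 20 log₁₀(98.527) ≈ 39.87 dB
∠G = 5.71° − 90.00° = -84.29°

At s = jω = j50:
zero (s+50): 50 + j50 → |·| = √(50²+50²) = √5000 ≈ 70.711, ∠ = arctan(50/50) ≈ 45.00°
quadratic: (j50)² + 5.1·j50 + 25 = -2475 + j255 → |·| ≈ 2488.1, ∠ ≈ 174.12°
|G| = 50 · 70.711 / 2488.1 ≈ 1.421
Gain = 20 log₁₀(1.421) ≈ 3.05 dB
∠G = 45.00° − 174.12° = -129.12°

ω = 5: 39.9 dB, -84.3°; ω = 50: 3.1 dB, -129.1°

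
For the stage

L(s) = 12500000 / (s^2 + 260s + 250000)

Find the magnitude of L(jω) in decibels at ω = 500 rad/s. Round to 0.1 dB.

At s = jω = j500:
quadratic: (j500)² + 260·j500 + 250000 = 0 + j130000 → |·| ≈ 1.3e+05, ∠ ≈ 90.00°
|L| = 12500000 / 1.3e+05 ≈ 96.154
Gain = 20 log₁₀(96.154) ≈ 39.66 dB

39.7 dB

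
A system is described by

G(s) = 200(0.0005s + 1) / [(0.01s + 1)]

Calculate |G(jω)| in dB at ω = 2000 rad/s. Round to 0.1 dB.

At ω = 2000 rad/s:
zero (1 + j2000·0.0005) = 1 + j1 → |·| ≈ 1.4142, ∠ ≈ 45.00°
pole (1 + j2000·0.01) = 1 + j20 → |·| ≈ 20.025, ∠ ≈ 87.14°
|G| = 200 · 1.4142 / (20.025) ≈ 14.124
Gain = 20 log₁₀(14.124) ≈ 23.00 dB

23.0 dB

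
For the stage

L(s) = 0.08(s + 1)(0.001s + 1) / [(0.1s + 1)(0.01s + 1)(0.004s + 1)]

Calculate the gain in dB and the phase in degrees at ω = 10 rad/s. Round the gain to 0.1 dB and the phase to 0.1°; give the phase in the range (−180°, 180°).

-5.0 dB, 31.9°

At ω = 10 rad/s:
zero (1 + j10·1) = 1 + j10 → |·| ≈ 10.05, ∠ ≈ 84.29°
zero (1 + j10·0.001) = 1 + j0.01 → |·| ≈ 1, ∠ ≈ 0.57°
pole (1 + j10·0.1) = 1 + j1 → |·| ≈ 1.4142, ∠ ≈ 45.00°
pole (1 + j10·0.01) = 1 + j0.1 → |·| ≈ 1.005, ∠ ≈ 5.71°
pole (1 + j10·0.004) = 1 + j0.04 → |·| ≈ 1.0008, ∠ ≈ 2.29°
|L| = 0.08 · 10.05 · 1 / (1.4142 · 1.005 · 1.0008) ≈ 0.56524
Gain = 20 log₁₀(0.56524) ≈ -4.96 dB
∠L = (84.29° + 0.57°) − (45.00° + 5.71° + 2.29°) = 31.86°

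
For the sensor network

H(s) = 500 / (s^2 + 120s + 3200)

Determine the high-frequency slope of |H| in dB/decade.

-40 dB/decade

Each pole contributes −20 dB/decade at high frequency; each zero contributes +20 dB/decade.
Net: 0 zero(s) − 2 pole(s) → -40 dB/decade.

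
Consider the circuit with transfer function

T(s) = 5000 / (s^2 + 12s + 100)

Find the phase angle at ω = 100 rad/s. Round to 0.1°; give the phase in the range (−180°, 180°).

At s = jω = j100:
quadratic: (j100)² + 12·j100 + 100 = -9900 + j1200 → |·| ≈ 9972.5, ∠ ≈ 173.09°
∠T = 0.00° − 173.09° = -173.09°

-173.1°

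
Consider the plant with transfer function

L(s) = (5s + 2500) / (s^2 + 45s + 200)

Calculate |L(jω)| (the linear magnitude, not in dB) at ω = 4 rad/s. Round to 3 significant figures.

Substitute s = j4:
Numerator: 5(j4) + 2500 = 2500 + j20
Denominator: (j4)^2 + 45(j4) + 200 = 184 + j180
|N| = √(2500² + 20²) ≈ 2500.1, ∠N ≈ 0.46°
|D| = √(184² + 180²) ≈ 257.4, ∠D ≈ 44.37°
|L| = 2500.1 / 257.4 ≈ 9.7129

9.71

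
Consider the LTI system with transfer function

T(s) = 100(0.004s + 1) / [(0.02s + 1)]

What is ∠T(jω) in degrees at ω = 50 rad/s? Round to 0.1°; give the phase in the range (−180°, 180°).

-33.7°

At ω = 50 rad/s:
zero (1 + j50·0.004) = 1 + j0.2 → |·| ≈ 1.0198, ∠ ≈ 11.31°
pole (1 + j50·0.02) = 1 + j1 → |·| ≈ 1.4142, ∠ ≈ 45.00°
∠T = (11.31°) − (45.00°) = -33.69°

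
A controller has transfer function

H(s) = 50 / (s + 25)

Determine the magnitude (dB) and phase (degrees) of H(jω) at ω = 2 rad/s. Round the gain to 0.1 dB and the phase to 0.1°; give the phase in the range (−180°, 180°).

6.0 dB, -4.6°

At s = jω = j2:
pole (s+25): 25 + j2 → |·| = √(25²+2²) = √629 ≈ 25.08, ∠ = arctan(2/25) ≈ 4.57°
|H| = 50 / 25.08 ≈ 1.9936
Gain = 20 log₁₀(1.9936) ≈ 5.99 dB
∠H = 0.00° − 4.57° = -4.57°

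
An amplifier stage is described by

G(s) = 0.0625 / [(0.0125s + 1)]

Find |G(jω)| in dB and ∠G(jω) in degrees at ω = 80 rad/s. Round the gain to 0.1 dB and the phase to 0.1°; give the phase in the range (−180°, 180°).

-27.1 dB, -45.0°

At ω = 80 rad/s:
pole (1 + j80·0.0125) = 1 + j1 → |·| ≈ 1.4142, ∠ ≈ 45.00°
|G| = 0.0625 · 1 / (1.4142) ≈ 0.044195
Gain = 20 log₁₀(0.044195) ≈ -27.09 dB
∠G = (0°) − (45.00°) = -45.00°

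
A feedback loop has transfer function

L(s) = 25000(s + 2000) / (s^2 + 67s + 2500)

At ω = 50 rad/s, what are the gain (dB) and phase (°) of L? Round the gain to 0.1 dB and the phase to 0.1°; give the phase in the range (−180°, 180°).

83.5 dB, -88.6°

At s = jω = j50:
zero (s+2000): 2000 + j50 → |·| = √(2000²+50²) = √4002500 ≈ 2000.6, ∠ = arctan(50/2000) ≈ 1.43°
quadratic: (j50)² + 67·j50 + 2500 = 0 + j3350 → |·| ≈ 3350, ∠ ≈ 90.00°
|L| = 25000 · 2000.6 / 3350 ≈ 14930
Gain = 20 log₁₀(14930) ≈ 83.48 dB
∠L = 1.43° − 90.00° = -88.57°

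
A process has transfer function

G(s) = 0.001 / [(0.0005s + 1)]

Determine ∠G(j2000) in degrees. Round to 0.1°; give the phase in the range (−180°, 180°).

-45.0°

At ω = 2000 rad/s:
pole (1 + j2000·0.0005) = 1 + j1 → |·| ≈ 1.4142, ∠ ≈ 45.00°
∠G = (0°) − (45.00°) = -45.00°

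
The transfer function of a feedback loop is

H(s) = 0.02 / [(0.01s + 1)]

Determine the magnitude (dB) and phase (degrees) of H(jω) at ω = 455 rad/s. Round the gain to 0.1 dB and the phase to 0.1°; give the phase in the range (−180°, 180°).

At ω = 455 rad/s:
pole (1 + j455·0.01) = 1 + j4.55 → |·| ≈ 4.6586, ∠ ≈ 77.60°
|H| = 0.02 · 1 / (4.6586) ≈ 0.0042931
Gain = 20 log₁₀(0.0042931) ≈ -47.34 dB
∠H = (0°) − (77.60°) = -77.60°

-47.3 dB, -77.6°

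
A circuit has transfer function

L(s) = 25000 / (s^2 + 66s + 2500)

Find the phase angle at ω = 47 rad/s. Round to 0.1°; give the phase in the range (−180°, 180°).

-84.6°

At s = jω = j47:
quadratic: (j47)² + 66·j47 + 2500 = 291 + j3102 → |·| ≈ 3115.6, ∠ ≈ 84.64°
∠L = 0.00° − 84.64° = -84.64°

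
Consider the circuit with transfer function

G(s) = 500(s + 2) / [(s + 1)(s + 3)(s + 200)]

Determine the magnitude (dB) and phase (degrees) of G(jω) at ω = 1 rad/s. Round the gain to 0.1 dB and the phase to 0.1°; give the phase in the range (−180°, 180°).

At s = jω = j1:
zero (s+2): 2 + j1 → |·| = √(2²+1²) = √5 ≈ 2.2361, ∠ = arctan(1/2) ≈ 26.57°
pole (s+1): 1 + j1 → |·| = √(1²+1²) = √2 ≈ 1.4142, ∠ = arctan(1/1) ≈ 45.00°
pole (s+3): 3 + j1 → |·| = √(3²+1²) = √10 ≈ 3.1623, ∠ = arctan(1/3) ≈ 18.43°
pole (s+200): 200 + j1 → |·| = √(200²+1²) = √40001 ≈ 200, ∠ = arctan(1/200) ≈ 0.29°
|G| = 500 · 2.2361 / 894.42 ≈ 1.25
Gain = 20 log₁₀(1.25) ≈ 1.94 dB
∠G = 26.57° − 63.72° = -37.15°

1.9 dB, -37.2°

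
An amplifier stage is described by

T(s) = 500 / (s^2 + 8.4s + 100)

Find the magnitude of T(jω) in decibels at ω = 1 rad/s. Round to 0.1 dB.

At s = jω = j1:
quadratic: (j1)² + 8.4·j1 + 100 = 99 + j8.4 → |·| ≈ 99.356, ∠ ≈ 4.85°
|T| = 500 / 99.356 ≈ 5.0324
Gain = 20 log₁₀(5.0324) ≈ 14.04 dB

14.0 dB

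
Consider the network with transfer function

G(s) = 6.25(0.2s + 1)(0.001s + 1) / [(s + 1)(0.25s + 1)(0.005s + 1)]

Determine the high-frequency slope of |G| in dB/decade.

Each pole contributes −20 dB/decade at high frequency; each zero contributes +20 dB/decade.
Net: 2 zero(s) − 3 pole(s) → -20 dB/decade.

-20 dB/decade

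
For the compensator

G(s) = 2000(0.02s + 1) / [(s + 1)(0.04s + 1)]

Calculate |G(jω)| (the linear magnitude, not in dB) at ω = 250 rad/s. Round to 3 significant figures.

4.06

At ω = 250 rad/s:
zero (1 + j250·0.02) = 1 + j5 → |·| ≈ 5.099, ∠ ≈ 78.69°
pole (1 + j250·1) = 1 + j250 → |·| ≈ 250, ∠ ≈ 89.77°
pole (1 + j250·0.04) = 1 + j10 → |·| ≈ 10.05, ∠ ≈ 84.29°
|G| = 2000 · 5.099 / (250 · 10.05) ≈ 4.0589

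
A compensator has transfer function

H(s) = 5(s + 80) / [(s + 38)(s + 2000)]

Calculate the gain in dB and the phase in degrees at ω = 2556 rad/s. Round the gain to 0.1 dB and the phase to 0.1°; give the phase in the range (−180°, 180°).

-56.2 dB, -52.9°

At s = jω = j2556:
zero (s+80): 80 + j2556 → |·| = √(80²+2556²) = √6539536 ≈ 2557.3, ∠ = arctan(2556/80) ≈ 88.21°
pole (s+38): 38 + j2556 → |·| = √(38²+2556²) = √6534580 ≈ 2556.3, ∠ = arctan(2556/38) ≈ 89.15°
pole (s+2000): 2000 + j2556 → |·| = √(2000²+2556²) = √10533136 ≈ 3245.5, ∠ = arctan(2556/2000) ≈ 51.96°
|H| = 5 · 2557.3 / 8.2965e+06 ≈ 0.0015412
Gain = 20 log₁₀(0.0015412) ≈ -56.24 dB
∠H = 88.21° − 141.11° = -52.90°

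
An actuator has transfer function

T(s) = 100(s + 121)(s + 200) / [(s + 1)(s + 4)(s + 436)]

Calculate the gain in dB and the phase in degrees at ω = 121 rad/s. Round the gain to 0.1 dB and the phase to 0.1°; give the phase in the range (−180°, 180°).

-4.4 dB, -117.0°

At s = jω = j121:
zero (s+121): 121 + j121 → |·| = √(121²+121²) = √29282 ≈ 171.12, ∠ = arctan(121/121) ≈ 45.00°
zero (s+200): 200 + j121 → |·| = √(200²+121²) = √54641 ≈ 233.75, ∠ = arctan(121/200) ≈ 31.17°
pole (s+1): 1 + j121 → |·| = √(1²+121²) = √14642 ≈ 121, ∠ = arctan(121/1) ≈ 89.53°
pole (s+4): 4 + j121 → |·| = √(4²+121²) = √14657 ≈ 121.07, ∠ = arctan(121/4) ≈ 88.11°
pole (s+436): 436 + j121 → |·| = √(436²+121²) = √204737 ≈ 452.48, ∠ = arctan(121/436) ≈ 15.51°
|T| = 100 · 39999 / 6.6286e+06 ≈ 0.60343
Gain = 20 log₁₀(0.60343) ≈ -4.39 dB
∠T = 76.17° − 193.15° = -116.98°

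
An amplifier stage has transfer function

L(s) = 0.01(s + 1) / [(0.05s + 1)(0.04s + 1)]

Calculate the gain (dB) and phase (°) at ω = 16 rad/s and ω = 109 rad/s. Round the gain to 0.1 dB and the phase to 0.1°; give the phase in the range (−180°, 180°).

At ω = 16 rad/s:
zero (1 + j16·1) = 1 + j16 → |·| ≈ 16.031, ∠ ≈ 86.42°
pole (1 + j16·0.05) = 1 + j0.8 → |·| ≈ 1.2806, ∠ ≈ 38.66°
pole (1 + j16·0.04) = 1 + j0.64 → |·| ≈ 1.1873, ∠ ≈ 32.62°
|L| = 0.01 · 16.031 / (1.2806 · 1.1873) ≈ 0.10544
Gain = 20 log₁₀(0.10544) ≈ -19.54 dB
∠L = (86.42°) − (38.66° + 32.62°) = 15.14°

At ω = 109 rad/s:
zero (1 + j109·1) = 1 + j109 → |·| ≈ 109, ∠ ≈ 89.47°
pole (1 + j109·0.05) = 1 + j5.45 → |·| ≈ 5.541, ∠ ≈ 79.60°
pole (1 + j109·0.04) = 1 + j4.36 → |·| ≈ 4.4732, ∠ ≈ 77.08°
|L| = 0.01 · 109 / (5.541 · 4.4732) ≈ 0.043976
Gain = 20 log₁₀(0.043976) ≈ -27.14 dB
∠L = (89.47°) − (79.60° + 77.08°) = -67.21°

ω = 16: -19.5 dB, 15.1°; ω = 109: -27.1 dB, -67.2°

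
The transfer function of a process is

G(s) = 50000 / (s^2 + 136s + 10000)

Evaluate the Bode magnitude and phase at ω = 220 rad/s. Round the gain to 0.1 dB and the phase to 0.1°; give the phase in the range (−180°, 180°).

0.2 dB, -142.1°

At s = jω = j220:
quadratic: (j220)² + 136·j220 + 10000 = -38400 + j29920 → |·| ≈ 48680, ∠ ≈ 142.08°
|G| = 50000 / 48680 ≈ 1.0271
Gain = 20 log₁₀(1.0271) ≈ 0.23 dB
∠G = 0.00° − 142.08° = -142.08°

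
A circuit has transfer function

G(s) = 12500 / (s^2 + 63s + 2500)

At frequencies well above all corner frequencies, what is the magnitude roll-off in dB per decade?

-40 dB/decade

Each pole contributes −20 dB/decade at high frequency; each zero contributes +20 dB/decade.
Net: 0 zero(s) − 2 pole(s) → -40 dB/decade.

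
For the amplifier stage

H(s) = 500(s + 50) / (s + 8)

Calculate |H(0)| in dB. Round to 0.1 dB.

69.9 dB

H(0) = 500·50 / (8) = 3125
20 log₁₀(3125) ≈ 69.90 dB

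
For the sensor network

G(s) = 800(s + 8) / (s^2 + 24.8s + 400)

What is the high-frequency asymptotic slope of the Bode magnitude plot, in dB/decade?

Each pole contributes −20 dB/decade at high frequency; each zero contributes +20 dB/decade.
Net: 1 zero(s) − 2 pole(s) → -20 dB/decade.

-20 dB/decade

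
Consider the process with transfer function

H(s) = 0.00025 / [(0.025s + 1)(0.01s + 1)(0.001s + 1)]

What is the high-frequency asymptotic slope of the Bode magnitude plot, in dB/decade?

-60 dB/decade

Each pole contributes −20 dB/decade at high frequency; each zero contributes +20 dB/decade.
Net: 0 zero(s) − 3 pole(s) → -60 dB/decade.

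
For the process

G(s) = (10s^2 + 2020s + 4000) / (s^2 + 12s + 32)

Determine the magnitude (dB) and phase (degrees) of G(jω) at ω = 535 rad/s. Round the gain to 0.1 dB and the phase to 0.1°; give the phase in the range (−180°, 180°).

20.6 dB, -19.4°

Substitute s = j535:
Numerator: 10(j535)^2 + 2020(j535) + 4000 = -2858250 + j1080700
Denominator: (j535)^2 + 12(j535) + 32 = -286193 + j6420
|N| = √(2858250² + 1080700²) ≈ 3.0557e+06, ∠N ≈ 159.29°
|D| = √(286193² + 6420²) ≈ 2.8626e+05, ∠D ≈ 178.71°
|G| = 3.0557e+06 / 2.8626e+05 ≈ 10.675
Gain = 20 log₁₀(10.675) ≈ 20.57 dB
∠G = 159.29° − 178.71° = -19.42°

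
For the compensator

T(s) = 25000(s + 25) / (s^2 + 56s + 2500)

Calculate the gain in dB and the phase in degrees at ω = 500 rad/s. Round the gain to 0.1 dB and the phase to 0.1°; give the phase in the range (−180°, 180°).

At s = jω = j500:
zero (s+25): 25 + j500 → |·| = √(25²+500²) = √250625 ≈ 500.62, ∠ = arctan(500/25) ≈ 87.14°
quadratic: (j500)² + 56·j500 + 2500 = -247500 + j28000 → |·| ≈ 2.4908e+05, ∠ ≈ 173.55°
|T| = 25000 · 500.62 / 2.4908e+05 ≈ 50.247
Gain = 20 log₁₀(50.247) ≈ 34.02 dB
∠T = 87.14° − 173.55° = -86.41°

34.0 dB, -86.4°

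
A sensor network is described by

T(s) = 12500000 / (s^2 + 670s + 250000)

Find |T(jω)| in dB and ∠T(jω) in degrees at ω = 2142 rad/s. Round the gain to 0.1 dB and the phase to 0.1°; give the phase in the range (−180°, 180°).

At s = jω = j2142:
quadratic: (j2142)² + 670·j2142 + 250000 = -4338164 + j1435140 → |·| ≈ 4.5694e+06, ∠ ≈ 161.69°
|T| = 12500000 / 4.5694e+06 ≈ 2.7356
Gain = 20 log₁₀(2.7356) ≈ 8.74 dB
∠T = 0.00° − 161.69° = -161.69°

8.7 dB, -161.7°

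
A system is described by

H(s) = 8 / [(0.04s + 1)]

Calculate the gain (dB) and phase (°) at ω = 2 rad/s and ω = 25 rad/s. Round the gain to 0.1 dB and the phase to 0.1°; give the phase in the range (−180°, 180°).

ω = 2: 18.0 dB, -4.6°; ω = 25: 15.1 dB, -45.0°

At ω = 2 rad/s:
pole (1 + j2·0.04) = 1 + j0.08 → |·| ≈ 1.0032, ∠ ≈ 4.57°
|H| = 8 · 1 / (1.0032) ≈ 7.9745
Gain = 20 log₁₀(7.9745) ≈ 18.03 dB
∠H = (0°) − (4.57°) = -4.57°

At ω = 25 rad/s:
pole (1 + j25·0.04) = 1 + j1 → |·| ≈ 1.4142, ∠ ≈ 45.00°
|H| = 8 · 1 / (1.4142) ≈ 5.6569
Gain = 20 log₁₀(5.6569) ≈ 15.05 dB
∠H = (0°) − (45.00°) = -45.00°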